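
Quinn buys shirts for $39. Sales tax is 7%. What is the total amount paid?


Calculate the tax:
7% of $39 = $2.73
Add tax to price:
$39 + $2.73 = $41.73

$41.73


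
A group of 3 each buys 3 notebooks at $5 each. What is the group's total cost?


Cost per person:
3 x $5 = $15
Group total:
3 x $15 = $45

$45


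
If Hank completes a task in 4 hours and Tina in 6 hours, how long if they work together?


Hank's rate: 1/4 of the job per hour
Tina's rate: 1/6 of the job per hour
Combined rate: 1/4 + 1/6 = 5/12 per hour
Time = 1 / (5/12) = 12/5 = 2.4 hours

2.4 hours


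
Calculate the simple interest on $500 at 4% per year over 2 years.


Use the formula I = P x R x T / 100
P x R x T = 500 x 4 x 2 = 4000
I = 4000 / 100 = $40

$40


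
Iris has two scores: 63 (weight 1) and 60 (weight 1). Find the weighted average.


Weighted sum:
1 x 63 + 1 x 60 = 123
Total weight:
1 + 1 = 2
Weighted average:
123 / 2 = 61.5

61.5


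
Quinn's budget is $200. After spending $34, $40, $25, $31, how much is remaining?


Add up expenses:
$34 + $40 + $25 + $31 = $130
Subtract from budget:
$200 - $130 = $70

$70


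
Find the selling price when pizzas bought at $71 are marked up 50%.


Calculate the markup amount:
50% of $71 = $35.50
Add to cost:
$71 + $35.50 = $106.50

$106.50


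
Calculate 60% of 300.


Convert percentage to decimal:
60% = 0.6
Multiply:
300 x 0.6 = 180

180


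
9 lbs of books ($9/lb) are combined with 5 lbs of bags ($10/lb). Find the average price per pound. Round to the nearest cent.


Cost of books:
9 x $9 = $81
Cost of bags:
5 x $10 = $50
Total cost: $81 + $50 = $131
Total weight: 14 lbs
Average: $131 / 14 = $9.3571... ≈ $9.36/lb

$9.36/lb


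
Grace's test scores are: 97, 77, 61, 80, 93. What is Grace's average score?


Add the scores:
97 + 77 + 61 + 80 + 93 = 408
Divide by the number of tests:
408 / 5 = 81.6

81.6


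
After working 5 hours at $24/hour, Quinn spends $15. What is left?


Calculate earnings:
5 x $24 = $120
Subtract spending:
$120 - $15 = $105

$105


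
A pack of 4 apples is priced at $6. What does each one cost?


Total cost: $6
Number of items: 4
Unit price: $6 / 4 = $1.50

$1.50


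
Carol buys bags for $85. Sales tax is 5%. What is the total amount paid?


Calculate the tax:
5% of $85 = $4.25
Add tax to price:
$85 + $4.25 = $89.25

$89.25


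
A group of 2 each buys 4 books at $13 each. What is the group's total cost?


Cost per person:
4 x $13 = $52
Group total:
2 x $52 = $104

$104


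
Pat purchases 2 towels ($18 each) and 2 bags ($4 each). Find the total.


Cost of towels:
2 x $18 = $36
Cost of bags:
2 x $4 = $8
Add both:
$36 + $8 = $44

$44


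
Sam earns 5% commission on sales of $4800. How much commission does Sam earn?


Convert rate to decimal:
5% = 0.05
Multiply by sales:
$4800 x 0.05 = $240

$240


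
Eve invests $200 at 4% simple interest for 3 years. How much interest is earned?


Use the formula I = P x R x T / 100
P x R x T = 200 x 4 x 3 = 2400
I = 2400 / 100 = $24

$24


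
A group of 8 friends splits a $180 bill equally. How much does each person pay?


Total bill: $180
Number of people: 8
Each pays: $180 / 8 = $22.50

$22.50


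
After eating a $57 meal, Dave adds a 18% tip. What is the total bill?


Calculate the tip:
18% of $57 = $10.26
Add tip to meal cost:
$57 + $10.26 = $67.26

$67.26


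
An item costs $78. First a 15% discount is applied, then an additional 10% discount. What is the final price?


First discount:
15% of $78 = $11.70
Price after first discount:
$78 - $11.70 = $66.30
Second discount:
10% of $66.30 = $6.63
Final price:
$66.30 - $6.63 = $59.67

$59.67


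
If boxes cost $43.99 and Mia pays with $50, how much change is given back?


Start with the amount paid:
$50
Subtract the price:
$50 - $43.99 = $6.01

$6.01


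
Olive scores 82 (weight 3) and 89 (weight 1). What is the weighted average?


Weighted sum:
3 x 82 + 1 x 89 = 335
Total weight:
3 + 1 = 4
Weighted average:
335 / 4 = 83.75

83.75


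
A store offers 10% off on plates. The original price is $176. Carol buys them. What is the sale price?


Calculate the discount amount:
10% of $176 = $17.60
Subtract from original:
$176 - $17.60 = $158.40

$158.40


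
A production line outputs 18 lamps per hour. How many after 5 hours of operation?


Production rate: 18 lamps per hour
Time: 5 hours
Total: 18 x 5 = 90 lamps

90 lamps


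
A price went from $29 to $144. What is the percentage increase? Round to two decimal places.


Find the absolute change:
|144 - 29| = 115
Divide by original and multiply by 100:
115 / 29 x 100 = 396.5517...% ≈ 396.55%

396.55%


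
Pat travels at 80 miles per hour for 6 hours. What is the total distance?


Use the formula: distance = speed x time
Speed = 80 mph, Time = 6 hours
80 x 6 = 480 miles

480 miles


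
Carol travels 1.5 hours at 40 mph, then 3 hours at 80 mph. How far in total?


Leg 1 distance:
40 x 1.5 = 60 miles
Leg 2 distance:
80 x 3 = 240 miles
Total distance:
60 + 240 = 300 miles

300 miles


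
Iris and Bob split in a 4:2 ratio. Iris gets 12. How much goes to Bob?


Find the multiplier:
12 / 4 = 3
Apply to Bob's share:
2 x 3 = 6

6


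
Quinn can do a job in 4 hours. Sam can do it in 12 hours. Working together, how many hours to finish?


Quinn's rate: 1/4 of the job per hour
Sam's rate: 1/12 of the job per hour
Combined rate: 1/4 + 1/12 = 1/3 per hour
Time = 1 / (1/3) = 3 hours

3 hours


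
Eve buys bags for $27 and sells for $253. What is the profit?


Selling price = $253
Cost price = $27
Profit = selling price - cost price:
Profit = $253 - $27 = $226

$226


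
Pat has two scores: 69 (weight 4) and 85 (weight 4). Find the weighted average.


Weighted sum:
4 x 69 + 4 x 85 = 616
Total weight:
4 + 4 = 8
Weighted average:
616 / 8 = 77

77


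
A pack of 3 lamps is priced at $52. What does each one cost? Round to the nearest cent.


Total cost: $52
Number of items: 3
Unit price: $52 / 3 = $17.3333... ≈ $17.33

$17.33


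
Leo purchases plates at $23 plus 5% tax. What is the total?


Calculate the tax:
5% of $23 = $1.15
Add tax to price:
$23 + $1.15 = $24.15

$24.15


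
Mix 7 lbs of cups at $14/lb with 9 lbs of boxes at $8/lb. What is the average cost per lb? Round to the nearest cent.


Cost of cups:
7 x $14 = $98
Cost of boxes:
9 x $8 = $72
Total cost: $98 + $72 = $170
Total weight: 16 lbs
Average: $170 / 16 = $10.625 ≈ $10.63/lb

$10.63/lb


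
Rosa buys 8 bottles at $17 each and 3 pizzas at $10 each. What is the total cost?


Cost of bottles:
8 x $17 = $136
Cost of pizzas:
3 x $10 = $30
Add both:
$136 + $30 = $166

$166


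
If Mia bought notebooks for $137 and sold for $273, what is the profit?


Selling price = $273
Cost price = $137
Profit = selling price - cost price:
Profit = $273 - $137 = $136

$136


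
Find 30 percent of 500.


Convert percentage to decimal:
30% = 0.3
Multiply:
500 x 0.3 = 150

150


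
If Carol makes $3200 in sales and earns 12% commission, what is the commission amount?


Convert rate to decimal:
12% = 0.12
Multiply by sales:
$3200 x 0.12 = $384

$384


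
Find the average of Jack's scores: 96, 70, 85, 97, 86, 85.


Add the scores:
96 + 70 + 85 + 97 + 86 + 85 = 519
Divide by the number of tests:
519 / 6 = 86.5

86.5


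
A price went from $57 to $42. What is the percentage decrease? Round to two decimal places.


Find the absolute change:
|42 - 57| = 15
Divide by original and multiply by 100:
15 / 57 x 100 = 26.3157...% ≈ 26.32%

26.32%


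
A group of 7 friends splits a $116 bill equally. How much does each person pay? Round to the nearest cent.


Total bill: $116
Number of people: 7
Each pays: $116 / 7 = $16.5714... ≈ $16.57

$16.57


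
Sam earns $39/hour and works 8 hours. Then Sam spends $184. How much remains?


Calculate earnings:
8 x $39 = $312
Subtract spending:
$312 - $184 = $128

$128


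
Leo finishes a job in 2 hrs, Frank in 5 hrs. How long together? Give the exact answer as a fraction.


Leo's rate: 1/2 of the job per hour
Frank's rate: 1/5 of the job per hour
Combined rate: 1/2 + 1/5 = 7/10 per hour
Time = 1 / (7/10) = 10/7 hours (≈ 1.43 hours)

10/7 hours


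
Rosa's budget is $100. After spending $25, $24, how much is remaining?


Add up expenses:
$25 + $24 = $49
Subtract from budget:
$100 - $49 = $51

$51


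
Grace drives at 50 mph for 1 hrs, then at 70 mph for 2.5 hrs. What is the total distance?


Leg 1 distance:
50 x 1 = 50 miles
Leg 2 distance:
70 x 2.5 = 175 miles
Total distance:
50 + 175 = 225 miles

225 miles


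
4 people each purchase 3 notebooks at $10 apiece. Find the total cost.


Cost per person:
3 x $10 = $30
Group total:
4 x $30 = $120

$120


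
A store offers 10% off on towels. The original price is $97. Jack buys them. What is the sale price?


Calculate the discount amount:
10% of $97 = $9.70
Subtract from original:
$97 - $9.70 = $87.30

$87.30


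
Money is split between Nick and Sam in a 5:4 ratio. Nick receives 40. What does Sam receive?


Find the multiplier:
40 / 5 = 8
Apply to Sam's share:
4 x 8 = 32

32


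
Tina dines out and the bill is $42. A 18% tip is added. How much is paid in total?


Calculate the tip:
18% of $42 = $7.56
Add tip to meal cost:
$42 + $7.56 = $49.56

$49.56


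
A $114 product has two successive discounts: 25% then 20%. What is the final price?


First discount:
25% of $114 = $28.50
Price after first discount:
$114 - $28.50 = $85.50
Second discount:
20% of $85.50 = $17.10
Final price:
$85.50 - $17.10 = $68.40

$68.40


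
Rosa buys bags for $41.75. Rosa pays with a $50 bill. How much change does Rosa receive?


Start with the amount paid:
$50
Subtract the price:
$50 - $41.75 = $8.25

$8.25


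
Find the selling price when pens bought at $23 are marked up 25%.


Calculate the markup amount:
25% of $23 = $5.75
Add to cost:
$23 + $5.75 = $28.75

$28.75


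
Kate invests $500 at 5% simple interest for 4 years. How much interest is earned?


Use the formula I = P x R x T / 100
P x R x T = 500 x 5 x 4 = 10000
I = 10000 / 100 = $100

$100


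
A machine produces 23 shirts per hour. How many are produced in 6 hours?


Production rate: 23 shirts per hour
Time: 6 hours
Total: 23 x 6 = 138 shirts

138 shirts


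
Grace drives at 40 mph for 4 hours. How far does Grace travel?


Use the formula: distance = speed x time
Speed = 40 mph, Time = 4 hours
40 x 4 = 160 miles

160 miles


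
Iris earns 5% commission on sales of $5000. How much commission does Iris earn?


Convert rate to decimal:
5% = 0.05
Multiply by sales:
$5000 x 0.05 = $250

$250


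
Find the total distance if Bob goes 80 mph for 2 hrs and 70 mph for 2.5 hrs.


Leg 1 distance:
80 x 2 = 160 miles
Leg 2 distance:
70 x 2.5 = 175 miles
Total distance:
160 + 175 = 335 miles

335 miles


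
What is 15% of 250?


Convert percentage to decimal:
15% = 0.15
Multiply:
250 x 0.15 = 37.5

37.5


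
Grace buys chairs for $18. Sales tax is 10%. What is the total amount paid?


Calculate the tax:
10% of $18 = $1.80
Add tax to price:
$18 + $1.80 = $19.80

$19.80


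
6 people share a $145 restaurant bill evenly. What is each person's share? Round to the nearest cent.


Total bill: $145
Number of people: 6
Each pays: $145 / 6 = $24.1666... ≈ $24.17

$24.17


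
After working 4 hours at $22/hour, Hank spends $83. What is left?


Calculate earnings:
4 x $22 = $88
Subtract spending:
$88 - $83 = $5

$5


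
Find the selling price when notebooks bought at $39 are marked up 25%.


Calculate the markup amount:
25% of $39 = $9.75
Add to cost:
$39 + $9.75 = $48.75

$48.75


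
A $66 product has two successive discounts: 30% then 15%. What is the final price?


First discount:
30% of $66 = $19.80
Price after first discount:
$66 - $19.80 = $46.20
Second discount:
15% of $46.20 = $6.93
Final price:
$46.20 - $6.93 = $39.27

$39.27


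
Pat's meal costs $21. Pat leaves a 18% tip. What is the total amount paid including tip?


Calculate the tip:
18% of $21 = $3.78
Add tip to meal cost:
$21 + $3.78 = $24.78

$24.78


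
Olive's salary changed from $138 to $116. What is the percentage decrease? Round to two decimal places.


Find the absolute change:
|116 - 138| = 22
Divide by original and multiply by 100:
22 / 138 x 100 = 15.9420...% ≈ 15.94%

15.94%


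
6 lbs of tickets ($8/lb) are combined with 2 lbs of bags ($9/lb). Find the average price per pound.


Cost of tickets:
6 x $8 = $48
Cost of bags:
2 x $9 = $18
Total cost: $48 + $18 = $66
Total weight: 8 lbs
Average: $66 / 8 = $8.25/lb

$8.25/lb


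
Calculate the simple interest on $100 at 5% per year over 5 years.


Use the formula I = P x R x T / 100
P x R x T = 100 x 5 x 5 = 2500
I = 2500 / 100 = $25

$25


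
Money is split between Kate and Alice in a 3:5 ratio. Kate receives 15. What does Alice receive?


Find the multiplier:
15 / 3 = 5
Apply to Alice's share:
5 x 5 = 25

25


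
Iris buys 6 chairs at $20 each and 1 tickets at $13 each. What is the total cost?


Cost of chairs:
6 x $20 = $120
Cost of tickets:
1 x $13 = $13
Add both:
$120 + $13 = $133

$133


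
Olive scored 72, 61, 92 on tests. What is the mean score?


Add the scores:
72 + 61 + 92 = 225
Divide by the number of tests:
225 / 3 = 75

75


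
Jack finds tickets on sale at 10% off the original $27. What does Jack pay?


Calculate the discount amount:
10% of $27 = $2.70
Subtract from original:
$27 - $2.70 = $24.30

$24.30


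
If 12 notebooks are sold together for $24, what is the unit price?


Total cost: $24
Number of items: 12
Unit price: $24 / 12 = $2

$2


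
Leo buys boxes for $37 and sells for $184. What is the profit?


Selling price = $184
Cost price = $37
Profit = selling price - cost price:
Profit = $184 - $37 = $147

$147


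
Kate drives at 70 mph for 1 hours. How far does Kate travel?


Use the formula: distance = speed x time
Speed = 70 mph, Time = 1 hours
70 x 1 = 70 miles

70 miles


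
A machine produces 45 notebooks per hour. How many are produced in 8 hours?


Production rate: 45 notebooks per hour
Time: 8 hours
Total: 45 x 8 = 360 notebooks

360 notebooks


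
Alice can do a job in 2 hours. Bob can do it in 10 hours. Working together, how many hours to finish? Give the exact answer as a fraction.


Alice's rate: 1/2 of the job per hour
Bob's rate: 1/10 of the job per hour
Combined rate: 1/2 + 1/10 = 3/5 per hour
Time = 1 / (3/5) = 5/3 hours (≈ 1.67 hours)

5/3 hours


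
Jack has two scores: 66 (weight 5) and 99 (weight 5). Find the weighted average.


Weighted sum:
5 x 66 + 5 x 99 = 825
Total weight:
5 + 5 = 10
Weighted average:
825 / 10 = 82.5

82.5


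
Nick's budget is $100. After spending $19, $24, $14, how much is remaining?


Add up expenses:
$19 + $24 + $14 = $57
Subtract from budget:
$100 - $57 = $43

$43


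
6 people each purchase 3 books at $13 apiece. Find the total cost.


Cost per person:
3 x $13 = $39
Group total:
6 x $39 = $234

$234


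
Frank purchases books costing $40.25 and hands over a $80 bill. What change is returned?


Start with the amount paid:
$80
Subtract the price:
$80 - $40.25 = $39.75

$39.75


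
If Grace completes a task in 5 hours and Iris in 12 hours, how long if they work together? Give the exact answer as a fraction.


Grace's rate: 1/5 of the job per hour
Iris's rate: 1/12 of the job per hour
Combined rate: 1/5 + 1/12 = 17/60 per hour
Time = 1 / (17/60) = 60/17 hours (≈ 3.53 hours)

60/17 hours


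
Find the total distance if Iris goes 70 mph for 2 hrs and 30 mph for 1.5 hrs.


Leg 1 distance:
70 x 2 = 140 miles
Leg 2 distance:
30 x 1.5 = 45 miles
Total distance:
140 + 45 = 185 miles

185 miles


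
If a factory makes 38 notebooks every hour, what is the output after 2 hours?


Production rate: 38 notebooks per hour
Time: 2 hours
Total: 38 x 2 = 76 notebooks

76 notebooks


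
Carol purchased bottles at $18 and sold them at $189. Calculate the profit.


Selling price = $189
Cost price = $18
Profit = selling price - cost price:
Profit = $189 - $18 = $171

$171


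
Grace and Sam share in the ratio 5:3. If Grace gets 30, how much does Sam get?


Find the multiplier:
30 / 5 = 6
Apply to Sam's share:
3 x 6 = 18

18


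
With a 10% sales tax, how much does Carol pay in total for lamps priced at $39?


Calculate the tax:
10% of $39 = $3.90
Add tax to price:
$39 + $3.90 = $42.90

$42.90


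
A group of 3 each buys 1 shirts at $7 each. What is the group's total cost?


Cost per person:
1 x $7 = $7
Group total:
3 x $7 = $21

$21


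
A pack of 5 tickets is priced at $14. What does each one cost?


Total cost: $14
Number of items: 5
Unit price: $14 / 5 = $2.80

$2.80


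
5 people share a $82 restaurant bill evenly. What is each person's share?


Total bill: $82
Number of people: 5
Each pays: $82 / 5 = $16.40

$16.40


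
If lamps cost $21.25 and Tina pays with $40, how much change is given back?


Start with the amount paid:
$40
Subtract the price:
$40 - $21.25 = $18.75

$18.75


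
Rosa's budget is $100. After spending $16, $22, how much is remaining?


Add up expenses:
$16 + $22 = $38
Subtract from budget:
$100 - $38 = $62

$62


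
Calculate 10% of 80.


Convert percentage to decimal:
10% = 0.1
Multiply:
80 x 0.1 = 8

8


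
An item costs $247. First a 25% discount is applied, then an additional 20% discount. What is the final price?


First discount:
25% of $247 = $61.75
Price after first discount:
$247 - $61.75 = $185.25
Second discount:
20% of $185.25 = $37.05
Final price:
$185.25 - $37.05 = $148.20

$148.20


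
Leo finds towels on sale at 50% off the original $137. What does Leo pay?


Calculate the discount amount:
50% of $137 = $68.50
Subtract from original:
$137 - $68.50 = $68.50

$68.50


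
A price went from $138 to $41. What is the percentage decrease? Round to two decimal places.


Find the absolute change:
|41 - 138| = 97
Divide by original and multiply by 100:
97 / 138 x 100 = 70.2898...% ≈ 70.29%

70.29%


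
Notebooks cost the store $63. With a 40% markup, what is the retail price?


Calculate the markup amount:
40% of $63 = $25.20
Add to cost:
$63 + $25.20 = $88.20

$88.20


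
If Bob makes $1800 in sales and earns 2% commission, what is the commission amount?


Convert rate to decimal:
2% = 0.02
Multiply by sales:
$1800 x 0.02 = $36

$36


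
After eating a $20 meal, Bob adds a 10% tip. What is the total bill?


Calculate the tip:
10% of $20 = $2
Add tip to meal cost:
$20 + $2 = $22

$22


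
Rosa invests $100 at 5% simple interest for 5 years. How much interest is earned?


Use the formula I = P x R x T / 100
P x R x T = 100 x 5 x 5 = 2500
I = 2500 / 100 = $25

$25


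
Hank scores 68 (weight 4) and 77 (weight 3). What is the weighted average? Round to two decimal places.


Weighted sum:
4 x 68 + 3 x 77 = 503
Total weight:
4 + 3 = 7
Weighted average:
503 / 7 = 71.8571... ≈ 71.86

71.86


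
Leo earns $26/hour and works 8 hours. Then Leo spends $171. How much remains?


Calculate earnings:
8 x $26 = $208
Subtract spending:
$208 - $171 = $37

$37


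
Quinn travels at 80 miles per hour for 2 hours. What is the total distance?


Use the formula: distance = speed x time
Speed = 80 mph, Time = 2 hours
80 x 2 = 160 miles

160 miles


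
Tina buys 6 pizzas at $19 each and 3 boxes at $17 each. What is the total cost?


Cost of pizzas:
6 x $19 = $114
Cost of boxes:
3 x $17 = $51
Add both:
$114 + $51 = $165

$165


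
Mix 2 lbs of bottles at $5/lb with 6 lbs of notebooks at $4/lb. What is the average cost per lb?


Cost of bottles:
2 x $5 = $10
Cost of notebooks:
6 x $4 = $24
Total cost: $10 + $24 = $34
Total weight: 8 lbs
Average: $34 / 8 = $4.25/lb

$4.25/lb


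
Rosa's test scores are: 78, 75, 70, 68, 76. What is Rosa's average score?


Add the scores:
78 + 75 + 70 + 68 + 76 = 367
Divide by the number of tests:
367 / 5 = 73.4

73.4


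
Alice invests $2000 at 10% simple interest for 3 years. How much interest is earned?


Use the formula I = P x R x T / 100
P x R x T = 2000 x 10 x 3 = 60000
I = 60000 / 100 = $600

$600


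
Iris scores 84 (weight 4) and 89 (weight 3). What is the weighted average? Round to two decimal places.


Weighted sum:
4 x 84 + 3 x 89 = 603
Total weight:
4 + 3 = 7
Weighted average:
603 / 7 = 86.1428... ≈ 86.14

86.14


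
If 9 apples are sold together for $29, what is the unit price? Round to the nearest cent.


Total cost: $29
Number of items: 9
Unit price: $29 / 9 = $3.2222... ≈ $3.22

$3.22


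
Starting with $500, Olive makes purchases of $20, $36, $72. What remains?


Add up expenses:
$20 + $36 + $72 = $128
Subtract from budget:
$500 - $128 = $372

$372


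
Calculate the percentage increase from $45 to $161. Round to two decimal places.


Find the absolute change:
|161 - 45| = 116
Divide by original and multiply by 100:
116 / 45 x 100 = 257.7777...% ≈ 257.78%

257.78%


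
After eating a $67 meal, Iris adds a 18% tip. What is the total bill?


Calculate the tip:
18% of $67 = $12.06
Add tip to meal cost:
$67 + $12.06 = $79.06

$79.06


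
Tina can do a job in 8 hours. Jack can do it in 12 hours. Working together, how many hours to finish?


Tina's rate: 1/8 of the job per hour
Jack's rate: 1/12 of the job per hour
Combined rate: 1/8 + 1/12 = 5/24 per hour
Time = 1 / (5/24) = 24/5 = 4.8 hours

4.8 hours


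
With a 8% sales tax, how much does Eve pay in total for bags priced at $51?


Calculate the tax:
8% of $51 = $4.08
Add tax to price:
$51 + $4.08 = $55.08

$55.08


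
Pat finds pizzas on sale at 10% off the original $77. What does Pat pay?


Calculate the discount amount:
10% of $77 = $7.70
Subtract from original:
$77 - $7.70 = $69.30

$69.30


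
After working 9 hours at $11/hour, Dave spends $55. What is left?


Calculate earnings:
9 x $11 = $99
Subtract spending:
$99 - $55 = $44

$44


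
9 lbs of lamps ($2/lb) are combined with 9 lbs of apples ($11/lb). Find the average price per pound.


Cost of lamps:
9 x $2 = $18
Cost of apples:
9 x $11 = $99
Total cost: $18 + $99 = $117
Total weight: 18 lbs
Average: $117 / 18 = $6.50/lb

$6.50/lb


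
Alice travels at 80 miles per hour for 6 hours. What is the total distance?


Use the formula: distance = speed x time
Speed = 80 mph, Time = 6 hours
80 x 6 = 480 miles

480 miles


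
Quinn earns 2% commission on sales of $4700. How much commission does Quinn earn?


Convert rate to decimal:
2% = 0.02
Multiply by sales:
$4700 x 0.02 = $94

$94


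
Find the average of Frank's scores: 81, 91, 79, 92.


Add the scores:
81 + 91 + 79 + 92 = 343
Divide by the number of tests:
343 / 4 = 85.75

85.75


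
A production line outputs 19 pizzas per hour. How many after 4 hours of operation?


Production rate: 19 pizzas per hour
Time: 4 hours
Total: 19 x 4 = 76 pizzas

76 pizzas


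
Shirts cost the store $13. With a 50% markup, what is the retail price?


Calculate the markup amount:
50% of $13 = $6.50
Add to cost:
$13 + $6.50 = $19.50

$19.50


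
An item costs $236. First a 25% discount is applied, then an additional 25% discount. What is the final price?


First discount:
25% of $236 = $59
Price after first discount:
$236 - $59 = $177
Second discount:
25% of $177 = $44.25
Final price:
$177 - $44.25 = $132.75

$132.75


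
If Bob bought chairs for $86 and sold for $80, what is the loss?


Selling price = $80
Cost price = $86
Loss = cost price - selling price:
Loss = $86 - $80 = $6

$6


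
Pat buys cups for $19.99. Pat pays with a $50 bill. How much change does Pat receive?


Start with the amount paid:
$50
Subtract the price:
$50 - $19.99 = $30.01

$30.01


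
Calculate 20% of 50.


Convert percentage to decimal:
20% = 0.2
Multiply:
50 x 0.2 = 10

10


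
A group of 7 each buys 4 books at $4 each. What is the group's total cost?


Cost per person:
4 x $4 = $16
Group total:
7 x $16 = $112

$112


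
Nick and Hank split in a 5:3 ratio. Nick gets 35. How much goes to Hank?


Find the multiplier:
35 / 5 = 7
Apply to Hank's share:
3 x 7 = 21

21


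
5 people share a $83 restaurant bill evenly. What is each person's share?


Total bill: $83
Number of people: 5
Each pays: $83 / 5 = $16.60

$16.60


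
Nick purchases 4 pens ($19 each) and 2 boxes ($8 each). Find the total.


Cost of pens:
4 x $19 = $76
Cost of boxes:
2 x $8 = $16
Add both:
$76 + $16 = $92

$92


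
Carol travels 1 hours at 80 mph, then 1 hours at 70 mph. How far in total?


Leg 1 distance:
80 x 1 = 80 miles
Leg 2 distance:
70 x 1 = 70 miles
Total distance:
80 + 70 = 150 miles

150 miles


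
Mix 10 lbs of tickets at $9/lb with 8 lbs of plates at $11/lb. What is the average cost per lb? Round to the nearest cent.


Cost of tickets:
10 x $9 = $90
Cost of plates:
8 x $11 = $88
Total cost: $90 + $88 = $178
Total weight: 18 lbs
Average: $178 / 18 = $9.8888... ≈ $9.89/lb

$9.89/lb


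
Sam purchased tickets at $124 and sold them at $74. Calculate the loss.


Selling price = $74
Cost price = $124
Loss = cost price - selling price:
Loss = $124 - $74 = $50

$50


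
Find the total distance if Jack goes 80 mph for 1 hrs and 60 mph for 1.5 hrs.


Leg 1 distance:
80 x 1 = 80 miles
Leg 2 distance:
60 x 1.5 = 90 miles
Total distance:
80 + 90 = 170 miles

170 miles


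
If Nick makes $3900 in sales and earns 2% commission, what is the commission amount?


Convert rate to decimal:
2% = 0.02
Multiply by sales:
$3900 x 0.02 = $78

$78


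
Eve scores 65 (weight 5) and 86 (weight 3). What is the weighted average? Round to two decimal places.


Weighted sum:
5 x 65 + 3 x 86 = 583
Total weight:
5 + 3 = 8
Weighted average:
583 / 8 = 72.875 ≈ 72.88

72.88


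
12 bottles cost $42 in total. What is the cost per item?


Total cost: $42
Number of items: 12
Unit price: $42 / 12 = $3.50

$3.50


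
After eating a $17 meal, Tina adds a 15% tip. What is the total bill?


Calculate the tip:
15% of $17 = $2.55
Add tip to meal cost:
$17 + $2.55 = $19.55

$19.55


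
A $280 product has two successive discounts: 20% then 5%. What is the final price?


First discount:
20% of $280 = $56
Price after first discount:
$280 - $56 = $224
Second discount:
5% of $224 = $11.20
Final price:
$224 - $11.20 = $212.80

$212.80


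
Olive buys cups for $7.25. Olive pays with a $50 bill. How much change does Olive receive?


Start with the amount paid:
$50
Subtract the price:
$50 - $7.25 = $42.75

$42.75


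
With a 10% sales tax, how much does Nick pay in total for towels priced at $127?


Calculate the tax:
10% of $127 = $12.70
Add tax to price:
$127 + $12.70 = $139.70

$139.70


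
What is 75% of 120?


Convert percentage to decimal:
75% = 0.75
Multiply:
120 x 0.75 = 90

90


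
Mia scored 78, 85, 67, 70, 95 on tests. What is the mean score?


Add the scores:
78 + 85 + 67 + 70 + 95 = 395
Divide by the number of tests:
395 / 5 = 79

79


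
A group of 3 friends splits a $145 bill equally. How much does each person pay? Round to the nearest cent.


Total bill: $145
Number of people: 3
Each pays: $145 / 3 = $48.3333... ≈ $48.33

$48.33


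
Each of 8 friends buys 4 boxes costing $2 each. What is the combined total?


Cost per person:
4 x $2 = $8
Group total:
8 x $8 = $64

$64


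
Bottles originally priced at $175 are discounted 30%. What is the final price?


Calculate the discount amount:
30% of $175 = $52.50
Subtract from original:
$175 - $52.50 = $122.50

$122.50


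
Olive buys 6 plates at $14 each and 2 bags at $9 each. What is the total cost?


Cost of plates:
6 x $14 = $84
Cost of bags:
2 x $9 = $18
Add both:
$84 + $18 = $102

$102


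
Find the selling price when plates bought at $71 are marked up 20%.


Calculate the markup amount:
20% of $71 = $14.20
Add to cost:
$71 + $14.20 = $85.20

$85.20


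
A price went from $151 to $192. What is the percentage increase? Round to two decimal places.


Find the absolute change:
|192 - 151| = 41
Divide by original and multiply by 100:
41 / 151 x 100 = 27.1523...% ≈ 27.15%

27.15%


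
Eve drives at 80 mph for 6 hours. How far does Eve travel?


Use the formula: distance = speed x time
Speed = 80 mph, Time = 6 hours
80 x 6 = 480 miles

480 miles


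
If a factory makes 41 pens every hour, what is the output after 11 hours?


Production rate: 41 pens per hour
Time: 11 hours
Total: 41 x 11 = 451 pens

451 pens


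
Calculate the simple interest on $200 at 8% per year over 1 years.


Use the formula I = P x R x T / 100
P x R x T = 200 x 8 x 1 = 1600
I = 1600 / 100 = $16

$16


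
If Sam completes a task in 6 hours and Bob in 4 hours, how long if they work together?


Sam's rate: 1/6 of the job per hour
Bob's rate: 1/4 of the job per hour
Combined rate: 1/6 + 1/4 = 5/12 per hour
Time = 1 / (5/12) = 12/5 = 2.4 hours

2.4 hours


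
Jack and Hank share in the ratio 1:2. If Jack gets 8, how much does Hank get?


Find the multiplier:
8 / 1 = 8
Apply to Hank's share:
2 x 8 = 16

16


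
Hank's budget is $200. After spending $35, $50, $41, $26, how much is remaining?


Add up expenses:
$35 + $50 + $41 + $26 = $152
Subtract from budget:
$200 - $152 = $48

$48


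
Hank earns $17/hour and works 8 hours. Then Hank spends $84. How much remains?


Calculate earnings:
8 x $17 = $136
Subtract spending:
$136 - $84 = $52

$52


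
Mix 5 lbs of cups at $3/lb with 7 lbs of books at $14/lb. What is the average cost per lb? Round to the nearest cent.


Cost of cups:
5 x $3 = $15
Cost of books:
7 x $14 = $98
Total cost: $15 + $98 = $113
Total weight: 12 lbs
Average: $113 / 12 = $9.4166... ≈ $9.42/lb

$9.42/lb


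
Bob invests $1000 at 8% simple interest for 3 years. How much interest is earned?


Use the formula I = P x R x T / 100
P x R x T = 1000 x 8 x 3 = 24000
I = 24000 / 100 = $240

$240


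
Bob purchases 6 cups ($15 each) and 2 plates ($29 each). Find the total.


Cost of cups:
6 x $15 = $90
Cost of plates:
2 x $29 = $58
Add both:
$90 + $58 = $148

$148


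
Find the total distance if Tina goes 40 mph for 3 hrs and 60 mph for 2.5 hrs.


Leg 1 distance:
40 x 3 = 120 miles
Leg 2 distance:
60 x 2.5 = 150 miles
Total distance:
120 + 150 = 270 miles

270 miles


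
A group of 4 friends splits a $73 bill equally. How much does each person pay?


Total bill: $73
Number of people: 4
Each pays: $73 / 4 = $18.25

$18.25


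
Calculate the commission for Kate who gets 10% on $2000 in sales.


Convert rate to decimal:
10% = 0.1
Multiply by sales:
$2000 x 0.1 = $200

$200


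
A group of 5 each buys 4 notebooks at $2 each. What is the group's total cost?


Cost per person:
4 x $2 = $8
Group total:
5 x $8 = $40

$40


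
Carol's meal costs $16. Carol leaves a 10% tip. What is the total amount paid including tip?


Calculate the tip:
10% of $16 = $1.60
Add tip to meal cost:
$16 + $1.60 = $17.60

$17.60


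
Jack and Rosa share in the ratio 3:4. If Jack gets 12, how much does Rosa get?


Find the multiplier:
12 / 3 = 4
Apply to Rosa's share:
4 x 4 = 16

16


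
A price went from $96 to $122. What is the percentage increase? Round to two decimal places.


Find the absolute change:
|122 - 96| = 26
Divide by original and multiply by 100:
26 / 96 x 100 = 27.0833...% ≈ 27.08%

27.08%


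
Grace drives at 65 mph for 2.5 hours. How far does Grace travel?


Use the formula: distance = speed x time
Speed = 65 mph, Time = 2.5 hours
65 x 2.5 = 162.5 miles

162.5 miles


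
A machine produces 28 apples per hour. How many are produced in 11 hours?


Production rate: 28 apples per hour
Time: 11 hours
Total: 28 x 11 = 308 apples

308 apples


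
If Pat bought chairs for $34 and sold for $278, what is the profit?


Selling price = $278
Cost price = $34
Profit = selling price - cost price:
Profit = $278 - $34 = $244

$244


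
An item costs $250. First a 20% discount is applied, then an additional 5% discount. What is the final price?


First discount:
20% of $250 = $50
Price after first discount:
$250 - $50 = $200
Second discount:
5% of $200 = $10
Final price:
$200 - $10 = $190

$190


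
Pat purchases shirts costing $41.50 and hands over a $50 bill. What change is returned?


Start with the amount paid:
$50
Subtract the price:
$50 - $41.50 = $8.50

$8.50


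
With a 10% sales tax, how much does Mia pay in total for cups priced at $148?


Calculate the tax:
10% of $148 = $14.80
Add tax to price:
$148 + $14.80 = $162.80

$162.80


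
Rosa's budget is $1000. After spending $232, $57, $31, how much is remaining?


Add up expenses:
$232 + $57 + $31 = $320
Subtract from budget:
$1000 - $320 = $680

$680


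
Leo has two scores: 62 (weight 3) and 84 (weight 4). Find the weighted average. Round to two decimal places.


Weighted sum:
3 x 62 + 4 x 84 = 522
Total weight:
3 + 4 = 7
Weighted average:
522 / 7 = 74.5714... ≈ 74.57

74.57


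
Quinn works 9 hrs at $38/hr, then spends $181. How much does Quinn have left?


Calculate earnings:
9 x $38 = $342
Subtract spending:
$342 - $181 = $161

$161


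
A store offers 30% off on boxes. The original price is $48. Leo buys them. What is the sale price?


Calculate the discount amount:
30% of $48 = $14.40
Subtract from original:
$48 - $14.40 = $33.60

$33.60


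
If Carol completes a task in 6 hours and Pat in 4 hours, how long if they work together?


Carol's rate: 1/6 of the job per hour
Pat's rate: 1/4 of the job per hour
Combined rate: 1/6 + 1/4 = 5/12 per hour
Time = 1 / (5/12) = 12/5 = 2.4 hours

2.4 hours


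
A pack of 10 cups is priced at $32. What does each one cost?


Total cost: $32
Number of items: 10
Unit price: $32 / 10 = $3.20

$3.20


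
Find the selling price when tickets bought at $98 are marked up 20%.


Calculate the markup amount:
20% of $98 = $19.60
Add to cost:
$98 + $19.60 = $117.60

$117.60


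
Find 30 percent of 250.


Convert percentage to decimal:
30% = 0.3
Multiply:
250 x 0.3 = 75

75


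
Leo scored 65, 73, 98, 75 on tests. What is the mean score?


Add the scores:
65 + 73 + 98 + 75 = 311
Divide by the number of tests:
311 / 4 = 77.75

77.75


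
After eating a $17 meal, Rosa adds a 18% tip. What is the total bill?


Calculate the tip:
18% of $17 = $3.06
Add tip to meal cost:
$17 + $3.06 = $20.06

$20.06


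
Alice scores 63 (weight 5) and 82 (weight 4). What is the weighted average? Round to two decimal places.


Weighted sum:
5 x 63 + 4 x 82 = 643
Total weight:
5 + 4 = 9
Weighted average:
643 / 9 = 71.4444... ≈ 71.44

71.44


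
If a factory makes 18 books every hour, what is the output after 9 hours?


Production rate: 18 books per hour
Time: 9 hours
Total: 18 x 9 = 162 books

162 books


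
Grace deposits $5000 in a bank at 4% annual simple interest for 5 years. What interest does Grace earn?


Use the formula I = P x R x T / 100
P x R x T = 5000 x 4 x 5 = 100000
I = 100000 / 100 = $1000

$1000


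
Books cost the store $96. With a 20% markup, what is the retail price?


Calculate the markup amount:
20% of $96 = $19.20
Add to cost:
$96 + $19.20 = $115.20

$115.20


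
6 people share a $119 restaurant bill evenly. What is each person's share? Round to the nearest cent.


Total bill: $119
Number of people: 6
Each pays: $119 / 6 = $19.8333... ≈ $19.83

$19.83


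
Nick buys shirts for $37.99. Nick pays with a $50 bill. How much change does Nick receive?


Start with the amount paid:
$50
Subtract the price:
$50 - $37.99 = $12.01

$12.01


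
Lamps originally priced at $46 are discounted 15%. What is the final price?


Calculate the discount amount:
15% of $46 = $6.90
Subtract from original:
$46 - $6.90 = $39.10

$39.10


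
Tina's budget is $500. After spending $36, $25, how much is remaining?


Add up expenses:
$36 + $25 = $61
Subtract from budget:
$500 - $61 = $439

$439


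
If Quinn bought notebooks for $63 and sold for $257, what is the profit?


Selling price = $257
Cost price = $63
Profit = selling price - cost price:
Profit = $257 - $63 = $194

$194


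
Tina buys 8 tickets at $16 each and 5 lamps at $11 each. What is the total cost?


Cost of tickets:
8 x $16 = $128
Cost of lamps:
5 x $11 = $55
Add both:
$128 + $55 = $183

$183


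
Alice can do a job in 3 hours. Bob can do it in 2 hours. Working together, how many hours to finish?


Alice's rate: 1/3 of the job per hour
Bob's rate: 1/2 of the job per hour
Combined rate: 1/3 + 1/2 = 5/6 per hour
Time = 1 / (5/6) = 6/5 = 1.2 hours

1.2 hours


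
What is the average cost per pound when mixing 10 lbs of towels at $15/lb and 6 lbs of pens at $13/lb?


Cost of towels:
10 x $15 = $150
Cost of pens:
6 x $13 = $78
Total cost: $150 + $78 = $228
Total weight: 16 lbs
Average: $228 / 16 = $14.25/lb

$14.25/lb


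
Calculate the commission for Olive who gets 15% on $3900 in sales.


Convert rate to decimal:
15% = 0.15
Multiply by sales:
$3900 x 0.15 = $585

$585


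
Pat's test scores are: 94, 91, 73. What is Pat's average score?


Add the scores:
94 + 91 + 73 = 258
Divide by the number of tests:
258 / 3 = 86

86


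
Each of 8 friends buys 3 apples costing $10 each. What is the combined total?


Cost per person:
3 x $10 = $30
Group total:
8 x $30 = $240

$240


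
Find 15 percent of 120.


Convert percentage to decimal:
15% = 0.15
Multiply:
120 x 0.15 = 18

18


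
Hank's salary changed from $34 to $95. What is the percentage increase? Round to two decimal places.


Find the absolute change:
|95 - 34| = 61
Divide by original and multiply by 100:
61 / 34 x 100 = 179.4117...% ≈ 179.41%

179.41%


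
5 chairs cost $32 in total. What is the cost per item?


Total cost: $32
Number of items: 5
Unit price: $32 / 5 = $6.40

$6.40


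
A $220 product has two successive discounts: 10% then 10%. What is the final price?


First discount:
10% of $220 = $22
Price after first discount:
$220 - $22 = $198
Second discount:
10% of $198 = $19.80
Final price:
$198 - $19.80 = $178.20

$178.20


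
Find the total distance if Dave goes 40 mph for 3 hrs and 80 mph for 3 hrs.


Leg 1 distance:
40 x 3 = 120 miles
Leg 2 distance:
80 x 3 = 240 miles
Total distance:
120 + 240 = 360 miles

360 miles


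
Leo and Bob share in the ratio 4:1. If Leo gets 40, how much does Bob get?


Find the multiplier:
40 / 4 = 10
Apply to Bob's share:
1 x 10 = 10

10


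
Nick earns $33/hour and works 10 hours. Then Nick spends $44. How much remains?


Calculate earnings:
10 x $33 = $330
Subtract spending:
$330 - $44 = $286

$286


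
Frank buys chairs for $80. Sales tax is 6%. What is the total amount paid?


Calculate the tax:
6% of $80 = $4.80
Add tax to price:
$80 + $4.80 = $84.80

$84.80


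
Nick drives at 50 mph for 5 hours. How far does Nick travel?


Use the formula: distance = speed x time
Speed = 50 mph, Time = 5 hours
50 x 5 = 250 miles

250 miles


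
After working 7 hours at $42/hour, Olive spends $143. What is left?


Calculate earnings:
7 x $42 = $294
Subtract spending:
$294 - $143 = $151

$151


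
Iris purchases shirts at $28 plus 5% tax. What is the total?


Calculate the tax:
5% of $28 = $1.40
Add tax to price:
$28 + $1.40 = $29.40

$29.40


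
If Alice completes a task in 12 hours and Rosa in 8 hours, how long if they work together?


Alice's rate: 1/12 of the job per hour
Rosa's rate: 1/8 of the job per hour
Combined rate: 1/12 + 1/8 = 5/24 per hour
Time = 1 / (5/24) = 24/5 = 4.8 hours

4.8 hours
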